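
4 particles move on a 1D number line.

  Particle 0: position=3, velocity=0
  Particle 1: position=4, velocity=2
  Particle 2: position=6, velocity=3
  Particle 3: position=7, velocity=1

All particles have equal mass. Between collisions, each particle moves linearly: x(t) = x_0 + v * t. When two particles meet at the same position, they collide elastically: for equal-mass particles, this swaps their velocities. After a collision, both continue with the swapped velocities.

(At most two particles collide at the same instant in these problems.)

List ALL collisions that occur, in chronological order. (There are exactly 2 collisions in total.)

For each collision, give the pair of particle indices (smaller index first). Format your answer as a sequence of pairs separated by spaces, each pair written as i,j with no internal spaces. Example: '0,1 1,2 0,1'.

Collision at t=1/2: particles 2 and 3 swap velocities; positions: p0=3 p1=5 p2=15/2 p3=15/2; velocities now: v0=0 v1=2 v2=1 v3=3
Collision at t=3: particles 1 and 2 swap velocities; positions: p0=3 p1=10 p2=10 p3=15; velocities now: v0=0 v1=1 v2=2 v3=3

Answer: 2,3 1,2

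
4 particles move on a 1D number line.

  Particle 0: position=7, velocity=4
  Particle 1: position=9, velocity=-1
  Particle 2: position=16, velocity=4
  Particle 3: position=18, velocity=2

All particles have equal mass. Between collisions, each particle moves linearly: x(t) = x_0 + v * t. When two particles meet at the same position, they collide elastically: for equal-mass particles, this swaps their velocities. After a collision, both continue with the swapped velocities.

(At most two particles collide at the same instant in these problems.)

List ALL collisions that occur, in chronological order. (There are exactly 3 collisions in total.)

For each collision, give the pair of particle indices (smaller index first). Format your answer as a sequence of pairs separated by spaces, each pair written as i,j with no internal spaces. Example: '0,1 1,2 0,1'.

Collision at t=2/5: particles 0 and 1 swap velocities; positions: p0=43/5 p1=43/5 p2=88/5 p3=94/5; velocities now: v0=-1 v1=4 v2=4 v3=2
Collision at t=1: particles 2 and 3 swap velocities; positions: p0=8 p1=11 p2=20 p3=20; velocities now: v0=-1 v1=4 v2=2 v3=4
Collision at t=11/2: particles 1 and 2 swap velocities; positions: p0=7/2 p1=29 p2=29 p3=38; velocities now: v0=-1 v1=2 v2=4 v3=4

Answer: 0,1 2,3 1,2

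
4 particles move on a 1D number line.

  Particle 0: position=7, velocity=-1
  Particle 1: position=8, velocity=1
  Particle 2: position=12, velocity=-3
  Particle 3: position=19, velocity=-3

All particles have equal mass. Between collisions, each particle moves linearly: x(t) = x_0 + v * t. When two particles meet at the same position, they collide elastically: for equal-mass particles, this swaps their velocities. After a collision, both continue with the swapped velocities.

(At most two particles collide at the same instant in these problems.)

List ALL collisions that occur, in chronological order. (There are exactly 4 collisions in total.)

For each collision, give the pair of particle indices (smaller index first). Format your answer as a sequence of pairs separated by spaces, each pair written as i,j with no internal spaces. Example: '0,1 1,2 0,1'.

Answer: 1,2 0,1 2,3 1,2

Derivation:
Collision at t=1: particles 1 and 2 swap velocities; positions: p0=6 p1=9 p2=9 p3=16; velocities now: v0=-1 v1=-3 v2=1 v3=-3
Collision at t=5/2: particles 0 and 1 swap velocities; positions: p0=9/2 p1=9/2 p2=21/2 p3=23/2; velocities now: v0=-3 v1=-1 v2=1 v3=-3
Collision at t=11/4: particles 2 and 3 swap velocities; positions: p0=15/4 p1=17/4 p2=43/4 p3=43/4; velocities now: v0=-3 v1=-1 v2=-3 v3=1
Collision at t=6: particles 1 and 2 swap velocities; positions: p0=-6 p1=1 p2=1 p3=14; velocities now: v0=-3 v1=-3 v2=-1 v3=1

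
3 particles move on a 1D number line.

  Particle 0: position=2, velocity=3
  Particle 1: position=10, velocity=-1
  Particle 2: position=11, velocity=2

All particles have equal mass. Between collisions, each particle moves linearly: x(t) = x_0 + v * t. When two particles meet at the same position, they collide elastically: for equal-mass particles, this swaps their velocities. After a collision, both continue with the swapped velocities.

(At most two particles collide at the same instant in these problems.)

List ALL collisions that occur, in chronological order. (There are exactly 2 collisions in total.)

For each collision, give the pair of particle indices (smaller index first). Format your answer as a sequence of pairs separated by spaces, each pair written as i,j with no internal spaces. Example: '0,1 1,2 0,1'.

Collision at t=2: particles 0 and 1 swap velocities; positions: p0=8 p1=8 p2=15; velocities now: v0=-1 v1=3 v2=2
Collision at t=9: particles 1 and 2 swap velocities; positions: p0=1 p1=29 p2=29; velocities now: v0=-1 v1=2 v2=3

Answer: 0,1 1,2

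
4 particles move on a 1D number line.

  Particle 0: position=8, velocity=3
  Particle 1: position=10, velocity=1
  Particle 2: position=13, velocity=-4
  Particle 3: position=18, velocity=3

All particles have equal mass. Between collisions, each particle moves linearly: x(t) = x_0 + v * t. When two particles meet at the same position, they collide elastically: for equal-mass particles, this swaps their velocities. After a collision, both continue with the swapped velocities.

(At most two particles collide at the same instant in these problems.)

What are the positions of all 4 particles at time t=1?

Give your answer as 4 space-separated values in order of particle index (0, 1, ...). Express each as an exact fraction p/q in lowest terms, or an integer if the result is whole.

Collision at t=3/5: particles 1 and 2 swap velocities; positions: p0=49/5 p1=53/5 p2=53/5 p3=99/5; velocities now: v0=3 v1=-4 v2=1 v3=3
Collision at t=5/7: particles 0 and 1 swap velocities; positions: p0=71/7 p1=71/7 p2=75/7 p3=141/7; velocities now: v0=-4 v1=3 v2=1 v3=3
Collision at t=1: particles 1 and 2 swap velocities; positions: p0=9 p1=11 p2=11 p3=21; velocities now: v0=-4 v1=1 v2=3 v3=3
Advance to t=1 (no further collisions before then); velocities: v0=-4 v1=1 v2=3 v3=3; positions = 9 11 11 21

Answer: 9 11 11 21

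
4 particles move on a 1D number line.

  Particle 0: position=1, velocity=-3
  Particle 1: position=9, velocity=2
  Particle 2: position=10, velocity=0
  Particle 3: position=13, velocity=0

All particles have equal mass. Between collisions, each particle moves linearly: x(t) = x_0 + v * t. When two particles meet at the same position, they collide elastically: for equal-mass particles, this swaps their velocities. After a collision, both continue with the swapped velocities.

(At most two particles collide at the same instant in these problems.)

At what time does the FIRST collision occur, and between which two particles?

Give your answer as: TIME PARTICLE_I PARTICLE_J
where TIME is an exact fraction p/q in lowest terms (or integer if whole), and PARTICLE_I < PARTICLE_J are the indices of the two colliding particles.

Pair (0,1): pos 1,9 vel -3,2 -> not approaching (rel speed -5 <= 0)
Pair (1,2): pos 9,10 vel 2,0 -> gap=1, closing at 2/unit, collide at t=1/2
Pair (2,3): pos 10,13 vel 0,0 -> not approaching (rel speed 0 <= 0)
Earliest collision: t=1/2 between 1 and 2

Answer: 1/2 1 2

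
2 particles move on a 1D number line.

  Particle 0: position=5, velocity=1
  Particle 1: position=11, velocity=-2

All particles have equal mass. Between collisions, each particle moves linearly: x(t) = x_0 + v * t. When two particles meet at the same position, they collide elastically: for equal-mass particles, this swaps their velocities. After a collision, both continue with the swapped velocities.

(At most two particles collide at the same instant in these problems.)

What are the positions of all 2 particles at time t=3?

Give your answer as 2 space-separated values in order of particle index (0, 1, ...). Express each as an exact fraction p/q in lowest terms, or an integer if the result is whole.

Answer: 5 8

Derivation:
Collision at t=2: particles 0 and 1 swap velocities; positions: p0=7 p1=7; velocities now: v0=-2 v1=1
Advance to t=3 (no further collisions before then); velocities: v0=-2 v1=1; positions = 5 8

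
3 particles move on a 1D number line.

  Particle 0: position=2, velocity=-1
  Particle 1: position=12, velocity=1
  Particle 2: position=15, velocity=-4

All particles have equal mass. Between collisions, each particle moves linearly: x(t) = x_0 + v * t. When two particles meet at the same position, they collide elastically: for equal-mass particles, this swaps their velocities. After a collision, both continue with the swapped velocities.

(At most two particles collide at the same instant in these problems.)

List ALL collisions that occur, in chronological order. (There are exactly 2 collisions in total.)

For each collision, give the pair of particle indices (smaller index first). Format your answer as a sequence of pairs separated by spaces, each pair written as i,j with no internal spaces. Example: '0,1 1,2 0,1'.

Answer: 1,2 0,1

Derivation:
Collision at t=3/5: particles 1 and 2 swap velocities; positions: p0=7/5 p1=63/5 p2=63/5; velocities now: v0=-1 v1=-4 v2=1
Collision at t=13/3: particles 0 and 1 swap velocities; positions: p0=-7/3 p1=-7/3 p2=49/3; velocities now: v0=-4 v1=-1 v2=1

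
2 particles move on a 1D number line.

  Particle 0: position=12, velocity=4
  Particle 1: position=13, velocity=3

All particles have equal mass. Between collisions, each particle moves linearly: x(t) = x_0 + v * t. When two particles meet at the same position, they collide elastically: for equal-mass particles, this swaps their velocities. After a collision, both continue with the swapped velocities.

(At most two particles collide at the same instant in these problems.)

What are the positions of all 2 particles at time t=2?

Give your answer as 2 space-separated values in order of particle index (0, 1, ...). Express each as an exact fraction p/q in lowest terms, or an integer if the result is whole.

Collision at t=1: particles 0 and 1 swap velocities; positions: p0=16 p1=16; velocities now: v0=3 v1=4
Advance to t=2 (no further collisions before then); velocities: v0=3 v1=4; positions = 19 20

Answer: 19 20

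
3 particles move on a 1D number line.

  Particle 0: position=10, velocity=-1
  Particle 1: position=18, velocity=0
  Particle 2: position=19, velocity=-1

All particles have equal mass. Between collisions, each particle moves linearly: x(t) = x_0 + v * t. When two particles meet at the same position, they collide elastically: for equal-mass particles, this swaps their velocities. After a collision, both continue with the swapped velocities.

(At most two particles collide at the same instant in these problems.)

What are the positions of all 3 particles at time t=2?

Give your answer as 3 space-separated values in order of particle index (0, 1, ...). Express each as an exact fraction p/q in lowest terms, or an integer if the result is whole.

Collision at t=1: particles 1 and 2 swap velocities; positions: p0=9 p1=18 p2=18; velocities now: v0=-1 v1=-1 v2=0
Advance to t=2 (no further collisions before then); velocities: v0=-1 v1=-1 v2=0; positions = 8 17 18

Answer: 8 17 18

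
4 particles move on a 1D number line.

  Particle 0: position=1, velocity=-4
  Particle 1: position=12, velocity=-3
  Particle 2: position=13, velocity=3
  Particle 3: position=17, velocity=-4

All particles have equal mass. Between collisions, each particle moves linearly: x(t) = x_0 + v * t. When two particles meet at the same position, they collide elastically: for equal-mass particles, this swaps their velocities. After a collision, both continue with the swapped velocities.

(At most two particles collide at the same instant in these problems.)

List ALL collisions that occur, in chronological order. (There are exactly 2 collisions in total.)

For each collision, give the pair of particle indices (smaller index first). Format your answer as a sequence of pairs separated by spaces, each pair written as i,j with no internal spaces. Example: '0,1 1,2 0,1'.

Collision at t=4/7: particles 2 and 3 swap velocities; positions: p0=-9/7 p1=72/7 p2=103/7 p3=103/7; velocities now: v0=-4 v1=-3 v2=-4 v3=3
Collision at t=5: particles 1 and 2 swap velocities; positions: p0=-19 p1=-3 p2=-3 p3=28; velocities now: v0=-4 v1=-4 v2=-3 v3=3

Answer: 2,3 1,2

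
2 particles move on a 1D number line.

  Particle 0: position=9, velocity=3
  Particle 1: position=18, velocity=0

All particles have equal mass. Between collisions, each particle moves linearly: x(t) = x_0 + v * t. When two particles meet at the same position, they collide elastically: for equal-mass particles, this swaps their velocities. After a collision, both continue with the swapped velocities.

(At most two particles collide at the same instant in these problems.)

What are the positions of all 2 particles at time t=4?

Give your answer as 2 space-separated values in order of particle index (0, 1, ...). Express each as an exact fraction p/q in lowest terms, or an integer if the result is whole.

Answer: 18 21

Derivation:
Collision at t=3: particles 0 and 1 swap velocities; positions: p0=18 p1=18; velocities now: v0=0 v1=3
Advance to t=4 (no further collisions before then); velocities: v0=0 v1=3; positions = 18 21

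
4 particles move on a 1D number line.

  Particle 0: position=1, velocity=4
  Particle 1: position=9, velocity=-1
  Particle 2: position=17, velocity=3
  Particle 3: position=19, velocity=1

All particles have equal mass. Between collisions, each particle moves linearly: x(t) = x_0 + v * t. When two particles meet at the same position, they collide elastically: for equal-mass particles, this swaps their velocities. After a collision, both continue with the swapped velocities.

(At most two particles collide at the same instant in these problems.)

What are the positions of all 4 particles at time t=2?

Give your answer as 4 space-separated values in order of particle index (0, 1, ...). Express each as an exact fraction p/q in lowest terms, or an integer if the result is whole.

Collision at t=1: particles 2 and 3 swap velocities; positions: p0=5 p1=8 p2=20 p3=20; velocities now: v0=4 v1=-1 v2=1 v3=3
Collision at t=8/5: particles 0 and 1 swap velocities; positions: p0=37/5 p1=37/5 p2=103/5 p3=109/5; velocities now: v0=-1 v1=4 v2=1 v3=3
Advance to t=2 (no further collisions before then); velocities: v0=-1 v1=4 v2=1 v3=3; positions = 7 9 21 23

Answer: 7 9 21 23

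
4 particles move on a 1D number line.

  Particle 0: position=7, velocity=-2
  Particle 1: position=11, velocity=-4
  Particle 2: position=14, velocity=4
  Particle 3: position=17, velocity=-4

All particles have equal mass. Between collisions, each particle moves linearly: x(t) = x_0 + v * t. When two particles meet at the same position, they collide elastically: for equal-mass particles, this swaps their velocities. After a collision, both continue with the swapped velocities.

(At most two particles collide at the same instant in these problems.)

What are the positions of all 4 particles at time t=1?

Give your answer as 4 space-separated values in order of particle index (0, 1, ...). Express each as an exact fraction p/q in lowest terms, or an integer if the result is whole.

Collision at t=3/8: particles 2 and 3 swap velocities; positions: p0=25/4 p1=19/2 p2=31/2 p3=31/2; velocities now: v0=-2 v1=-4 v2=-4 v3=4
Advance to t=1 (no further collisions before then); velocities: v0=-2 v1=-4 v2=-4 v3=4; positions = 5 7 13 18

Answer: 5 7 13 18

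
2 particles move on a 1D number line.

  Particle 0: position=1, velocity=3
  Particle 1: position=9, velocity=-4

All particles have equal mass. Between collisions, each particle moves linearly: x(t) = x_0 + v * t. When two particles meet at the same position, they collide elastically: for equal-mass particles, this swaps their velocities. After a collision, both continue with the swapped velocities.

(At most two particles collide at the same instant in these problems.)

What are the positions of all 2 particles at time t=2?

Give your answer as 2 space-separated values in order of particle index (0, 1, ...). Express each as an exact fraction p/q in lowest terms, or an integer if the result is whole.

Answer: 1 7

Derivation:
Collision at t=8/7: particles 0 and 1 swap velocities; positions: p0=31/7 p1=31/7; velocities now: v0=-4 v1=3
Advance to t=2 (no further collisions before then); velocities: v0=-4 v1=3; positions = 1 7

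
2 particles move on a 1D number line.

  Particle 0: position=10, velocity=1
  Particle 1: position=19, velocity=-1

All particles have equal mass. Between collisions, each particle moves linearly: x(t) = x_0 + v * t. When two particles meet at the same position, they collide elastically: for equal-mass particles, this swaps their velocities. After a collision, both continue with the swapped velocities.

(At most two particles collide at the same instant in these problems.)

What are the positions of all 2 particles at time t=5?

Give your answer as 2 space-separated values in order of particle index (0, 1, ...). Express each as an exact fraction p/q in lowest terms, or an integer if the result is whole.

Collision at t=9/2: particles 0 and 1 swap velocities; positions: p0=29/2 p1=29/2; velocities now: v0=-1 v1=1
Advance to t=5 (no further collisions before then); velocities: v0=-1 v1=1; positions = 14 15

Answer: 14 15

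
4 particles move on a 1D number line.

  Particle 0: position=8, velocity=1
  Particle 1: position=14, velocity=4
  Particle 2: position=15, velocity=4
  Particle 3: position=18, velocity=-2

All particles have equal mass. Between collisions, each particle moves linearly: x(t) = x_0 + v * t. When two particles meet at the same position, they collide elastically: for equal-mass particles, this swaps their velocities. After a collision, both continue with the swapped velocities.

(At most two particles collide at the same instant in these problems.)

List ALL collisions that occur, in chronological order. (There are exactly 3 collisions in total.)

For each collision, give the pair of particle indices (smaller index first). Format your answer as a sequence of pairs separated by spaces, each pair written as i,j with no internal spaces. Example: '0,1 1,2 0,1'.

Collision at t=1/2: particles 2 and 3 swap velocities; positions: p0=17/2 p1=16 p2=17 p3=17; velocities now: v0=1 v1=4 v2=-2 v3=4
Collision at t=2/3: particles 1 and 2 swap velocities; positions: p0=26/3 p1=50/3 p2=50/3 p3=53/3; velocities now: v0=1 v1=-2 v2=4 v3=4
Collision at t=10/3: particles 0 and 1 swap velocities; positions: p0=34/3 p1=34/3 p2=82/3 p3=85/3; velocities now: v0=-2 v1=1 v2=4 v3=4

Answer: 2,3 1,2 0,1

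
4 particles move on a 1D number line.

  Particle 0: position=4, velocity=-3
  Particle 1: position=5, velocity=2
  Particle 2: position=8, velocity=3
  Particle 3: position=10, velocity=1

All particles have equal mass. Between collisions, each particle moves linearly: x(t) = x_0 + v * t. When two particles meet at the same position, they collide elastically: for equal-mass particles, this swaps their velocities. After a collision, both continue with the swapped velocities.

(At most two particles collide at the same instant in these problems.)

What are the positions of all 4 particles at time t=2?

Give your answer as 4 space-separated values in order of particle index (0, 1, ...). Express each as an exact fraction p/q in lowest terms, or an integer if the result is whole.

Collision at t=1: particles 2 and 3 swap velocities; positions: p0=1 p1=7 p2=11 p3=11; velocities now: v0=-3 v1=2 v2=1 v3=3
Advance to t=2 (no further collisions before then); velocities: v0=-3 v1=2 v2=1 v3=3; positions = -2 9 12 14

Answer: -2 9 12 14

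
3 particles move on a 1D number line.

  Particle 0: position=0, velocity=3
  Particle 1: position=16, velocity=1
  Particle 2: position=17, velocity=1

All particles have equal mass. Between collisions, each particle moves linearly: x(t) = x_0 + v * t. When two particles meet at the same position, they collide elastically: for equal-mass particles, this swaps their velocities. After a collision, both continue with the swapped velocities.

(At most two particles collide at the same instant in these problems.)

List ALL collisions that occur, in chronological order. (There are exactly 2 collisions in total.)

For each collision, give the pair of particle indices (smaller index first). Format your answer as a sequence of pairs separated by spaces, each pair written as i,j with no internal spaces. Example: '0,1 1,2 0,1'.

Answer: 0,1 1,2

Derivation:
Collision at t=8: particles 0 and 1 swap velocities; positions: p0=24 p1=24 p2=25; velocities now: v0=1 v1=3 v2=1
Collision at t=17/2: particles 1 and 2 swap velocities; positions: p0=49/2 p1=51/2 p2=51/2; velocities now: v0=1 v1=1 v2=3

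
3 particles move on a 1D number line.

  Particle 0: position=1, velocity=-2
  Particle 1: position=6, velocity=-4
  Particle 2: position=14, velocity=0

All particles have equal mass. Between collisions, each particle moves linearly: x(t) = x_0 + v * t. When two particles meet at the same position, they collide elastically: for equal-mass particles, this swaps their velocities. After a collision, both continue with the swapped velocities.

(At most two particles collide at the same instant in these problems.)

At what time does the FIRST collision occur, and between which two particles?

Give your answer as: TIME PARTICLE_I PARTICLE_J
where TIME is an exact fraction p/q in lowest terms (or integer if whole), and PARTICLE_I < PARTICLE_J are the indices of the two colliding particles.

Answer: 5/2 0 1

Derivation:
Pair (0,1): pos 1,6 vel -2,-4 -> gap=5, closing at 2/unit, collide at t=5/2
Pair (1,2): pos 6,14 vel -4,0 -> not approaching (rel speed -4 <= 0)
Earliest collision: t=5/2 between 0 and 1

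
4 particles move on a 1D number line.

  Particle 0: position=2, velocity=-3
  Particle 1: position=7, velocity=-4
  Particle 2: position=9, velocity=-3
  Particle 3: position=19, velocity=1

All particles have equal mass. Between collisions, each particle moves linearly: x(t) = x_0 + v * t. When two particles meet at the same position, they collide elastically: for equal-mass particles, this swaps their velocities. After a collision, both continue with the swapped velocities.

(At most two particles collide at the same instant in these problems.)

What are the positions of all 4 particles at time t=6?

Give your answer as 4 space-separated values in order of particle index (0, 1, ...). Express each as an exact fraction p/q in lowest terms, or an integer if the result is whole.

Answer: -17 -16 -9 25

Derivation:
Collision at t=5: particles 0 and 1 swap velocities; positions: p0=-13 p1=-13 p2=-6 p3=24; velocities now: v0=-4 v1=-3 v2=-3 v3=1
Advance to t=6 (no further collisions before then); velocities: v0=-4 v1=-3 v2=-3 v3=1; positions = -17 -16 -9 25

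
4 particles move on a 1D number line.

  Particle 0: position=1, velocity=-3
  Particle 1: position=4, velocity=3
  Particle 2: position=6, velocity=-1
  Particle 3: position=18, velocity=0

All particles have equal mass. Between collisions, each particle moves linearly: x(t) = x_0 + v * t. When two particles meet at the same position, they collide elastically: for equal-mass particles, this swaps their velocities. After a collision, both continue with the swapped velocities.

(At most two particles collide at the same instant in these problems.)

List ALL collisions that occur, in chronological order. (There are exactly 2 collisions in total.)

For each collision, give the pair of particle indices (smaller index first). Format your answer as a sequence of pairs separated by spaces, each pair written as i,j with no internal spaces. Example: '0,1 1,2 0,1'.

Answer: 1,2 2,3

Derivation:
Collision at t=1/2: particles 1 and 2 swap velocities; positions: p0=-1/2 p1=11/2 p2=11/2 p3=18; velocities now: v0=-3 v1=-1 v2=3 v3=0
Collision at t=14/3: particles 2 and 3 swap velocities; positions: p0=-13 p1=4/3 p2=18 p3=18; velocities now: v0=-3 v1=-1 v2=0 v3=3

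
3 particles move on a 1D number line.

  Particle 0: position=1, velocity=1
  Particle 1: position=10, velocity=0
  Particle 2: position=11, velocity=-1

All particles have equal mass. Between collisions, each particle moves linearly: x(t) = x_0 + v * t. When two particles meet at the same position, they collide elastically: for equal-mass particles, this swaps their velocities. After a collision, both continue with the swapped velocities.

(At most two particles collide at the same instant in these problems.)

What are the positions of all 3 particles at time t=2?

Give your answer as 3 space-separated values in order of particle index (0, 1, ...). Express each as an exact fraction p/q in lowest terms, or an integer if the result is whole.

Answer: 3 9 10

Derivation:
Collision at t=1: particles 1 and 2 swap velocities; positions: p0=2 p1=10 p2=10; velocities now: v0=1 v1=-1 v2=0
Advance to t=2 (no further collisions before then); velocities: v0=1 v1=-1 v2=0; positions = 3 9 10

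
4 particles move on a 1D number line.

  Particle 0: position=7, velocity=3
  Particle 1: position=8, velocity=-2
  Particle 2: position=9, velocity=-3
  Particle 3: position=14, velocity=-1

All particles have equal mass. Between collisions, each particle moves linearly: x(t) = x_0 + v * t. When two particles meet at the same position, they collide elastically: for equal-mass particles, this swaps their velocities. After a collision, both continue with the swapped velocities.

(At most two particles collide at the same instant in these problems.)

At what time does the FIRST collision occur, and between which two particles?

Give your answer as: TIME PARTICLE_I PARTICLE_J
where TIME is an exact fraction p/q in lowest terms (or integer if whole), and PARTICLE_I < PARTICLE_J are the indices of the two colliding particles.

Pair (0,1): pos 7,8 vel 3,-2 -> gap=1, closing at 5/unit, collide at t=1/5
Pair (1,2): pos 8,9 vel -2,-3 -> gap=1, closing at 1/unit, collide at t=1
Pair (2,3): pos 9,14 vel -3,-1 -> not approaching (rel speed -2 <= 0)
Earliest collision: t=1/5 between 0 and 1

Answer: 1/5 0 1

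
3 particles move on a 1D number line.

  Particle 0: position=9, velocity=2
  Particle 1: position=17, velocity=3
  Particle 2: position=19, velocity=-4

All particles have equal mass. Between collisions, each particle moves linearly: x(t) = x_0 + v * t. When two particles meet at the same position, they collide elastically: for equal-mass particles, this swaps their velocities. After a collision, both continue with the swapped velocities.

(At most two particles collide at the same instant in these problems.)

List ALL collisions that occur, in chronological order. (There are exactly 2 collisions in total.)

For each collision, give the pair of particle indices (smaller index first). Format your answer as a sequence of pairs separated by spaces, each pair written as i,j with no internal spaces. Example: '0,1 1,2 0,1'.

Collision at t=2/7: particles 1 and 2 swap velocities; positions: p0=67/7 p1=125/7 p2=125/7; velocities now: v0=2 v1=-4 v2=3
Collision at t=5/3: particles 0 and 1 swap velocities; positions: p0=37/3 p1=37/3 p2=22; velocities now: v0=-4 v1=2 v2=3

Answer: 1,2 0,1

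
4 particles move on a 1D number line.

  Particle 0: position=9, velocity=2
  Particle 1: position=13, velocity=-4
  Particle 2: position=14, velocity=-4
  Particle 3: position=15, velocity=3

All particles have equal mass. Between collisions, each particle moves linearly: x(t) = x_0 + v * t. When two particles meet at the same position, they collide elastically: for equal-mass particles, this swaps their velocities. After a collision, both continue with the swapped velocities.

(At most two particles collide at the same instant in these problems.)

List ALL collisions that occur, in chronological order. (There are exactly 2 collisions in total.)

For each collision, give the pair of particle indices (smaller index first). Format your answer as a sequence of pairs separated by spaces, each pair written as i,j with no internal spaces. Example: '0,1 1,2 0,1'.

Collision at t=2/3: particles 0 and 1 swap velocities; positions: p0=31/3 p1=31/3 p2=34/3 p3=17; velocities now: v0=-4 v1=2 v2=-4 v3=3
Collision at t=5/6: particles 1 and 2 swap velocities; positions: p0=29/3 p1=32/3 p2=32/3 p3=35/2; velocities now: v0=-4 v1=-4 v2=2 v3=3

Answer: 0,1 1,2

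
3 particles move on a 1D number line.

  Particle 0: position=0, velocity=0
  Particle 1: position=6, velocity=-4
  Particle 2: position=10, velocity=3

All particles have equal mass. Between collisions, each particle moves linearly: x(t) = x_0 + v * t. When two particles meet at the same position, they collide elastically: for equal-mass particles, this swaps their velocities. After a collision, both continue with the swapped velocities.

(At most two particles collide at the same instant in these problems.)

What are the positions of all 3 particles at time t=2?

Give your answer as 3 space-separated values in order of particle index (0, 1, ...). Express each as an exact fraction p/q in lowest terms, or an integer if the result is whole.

Answer: -2 0 16

Derivation:
Collision at t=3/2: particles 0 and 1 swap velocities; positions: p0=0 p1=0 p2=29/2; velocities now: v0=-4 v1=0 v2=3
Advance to t=2 (no further collisions before then); velocities: v0=-4 v1=0 v2=3; positions = -2 0 16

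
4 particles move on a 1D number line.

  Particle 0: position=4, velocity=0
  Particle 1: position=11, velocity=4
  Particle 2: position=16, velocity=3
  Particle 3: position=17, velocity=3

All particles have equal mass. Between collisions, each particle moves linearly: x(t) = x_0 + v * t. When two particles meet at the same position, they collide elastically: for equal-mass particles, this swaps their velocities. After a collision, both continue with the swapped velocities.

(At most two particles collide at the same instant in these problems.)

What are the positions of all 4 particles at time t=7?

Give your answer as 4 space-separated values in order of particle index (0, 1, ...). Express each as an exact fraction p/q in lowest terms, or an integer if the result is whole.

Collision at t=5: particles 1 and 2 swap velocities; positions: p0=4 p1=31 p2=31 p3=32; velocities now: v0=0 v1=3 v2=4 v3=3
Collision at t=6: particles 2 and 3 swap velocities; positions: p0=4 p1=34 p2=35 p3=35; velocities now: v0=0 v1=3 v2=3 v3=4
Advance to t=7 (no further collisions before then); velocities: v0=0 v1=3 v2=3 v3=4; positions = 4 37 38 39

Answer: 4 37 38 39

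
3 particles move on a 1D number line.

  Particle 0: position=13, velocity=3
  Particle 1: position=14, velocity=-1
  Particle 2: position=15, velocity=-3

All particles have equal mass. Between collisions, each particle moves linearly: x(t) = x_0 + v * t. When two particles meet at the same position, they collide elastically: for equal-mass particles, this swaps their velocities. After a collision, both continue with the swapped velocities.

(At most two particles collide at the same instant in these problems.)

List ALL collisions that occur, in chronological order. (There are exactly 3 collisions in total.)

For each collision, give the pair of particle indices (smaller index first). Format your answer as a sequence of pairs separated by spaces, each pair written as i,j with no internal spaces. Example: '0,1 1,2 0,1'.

Answer: 0,1 1,2 0,1

Derivation:
Collision at t=1/4: particles 0 and 1 swap velocities; positions: p0=55/4 p1=55/4 p2=57/4; velocities now: v0=-1 v1=3 v2=-3
Collision at t=1/3: particles 1 and 2 swap velocities; positions: p0=41/3 p1=14 p2=14; velocities now: v0=-1 v1=-3 v2=3
Collision at t=1/2: particles 0 and 1 swap velocities; positions: p0=27/2 p1=27/2 p2=29/2; velocities now: v0=-3 v1=-1 v2=3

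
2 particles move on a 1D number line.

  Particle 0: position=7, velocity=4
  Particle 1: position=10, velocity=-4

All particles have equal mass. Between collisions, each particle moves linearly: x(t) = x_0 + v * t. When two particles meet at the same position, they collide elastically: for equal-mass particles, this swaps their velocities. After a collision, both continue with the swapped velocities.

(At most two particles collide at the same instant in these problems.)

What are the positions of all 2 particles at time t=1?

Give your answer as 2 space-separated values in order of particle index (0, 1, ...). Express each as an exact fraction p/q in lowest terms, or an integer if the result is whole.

Collision at t=3/8: particles 0 and 1 swap velocities; positions: p0=17/2 p1=17/2; velocities now: v0=-4 v1=4
Advance to t=1 (no further collisions before then); velocities: v0=-4 v1=4; positions = 6 11

Answer: 6 11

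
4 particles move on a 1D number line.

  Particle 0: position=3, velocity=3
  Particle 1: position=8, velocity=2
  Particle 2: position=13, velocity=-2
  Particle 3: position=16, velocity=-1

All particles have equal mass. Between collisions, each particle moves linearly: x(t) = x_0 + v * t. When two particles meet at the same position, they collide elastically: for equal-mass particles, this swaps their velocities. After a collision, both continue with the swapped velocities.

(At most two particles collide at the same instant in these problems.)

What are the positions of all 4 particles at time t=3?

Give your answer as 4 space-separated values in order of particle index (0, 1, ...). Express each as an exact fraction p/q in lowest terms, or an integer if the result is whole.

Collision at t=5/4: particles 1 and 2 swap velocities; positions: p0=27/4 p1=21/2 p2=21/2 p3=59/4; velocities now: v0=3 v1=-2 v2=2 v3=-1
Collision at t=2: particles 0 and 1 swap velocities; positions: p0=9 p1=9 p2=12 p3=14; velocities now: v0=-2 v1=3 v2=2 v3=-1
Collision at t=8/3: particles 2 and 3 swap velocities; positions: p0=23/3 p1=11 p2=40/3 p3=40/3; velocities now: v0=-2 v1=3 v2=-1 v3=2
Advance to t=3 (no further collisions before then); velocities: v0=-2 v1=3 v2=-1 v3=2; positions = 7 12 13 14

Answer: 7 12 13 14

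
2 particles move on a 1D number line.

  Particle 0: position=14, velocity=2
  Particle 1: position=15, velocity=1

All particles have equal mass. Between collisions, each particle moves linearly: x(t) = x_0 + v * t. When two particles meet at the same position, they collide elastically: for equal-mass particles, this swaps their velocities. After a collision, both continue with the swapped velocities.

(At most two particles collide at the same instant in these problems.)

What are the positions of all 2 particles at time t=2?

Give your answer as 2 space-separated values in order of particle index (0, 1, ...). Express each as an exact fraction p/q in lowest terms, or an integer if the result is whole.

Collision at t=1: particles 0 and 1 swap velocities; positions: p0=16 p1=16; velocities now: v0=1 v1=2
Advance to t=2 (no further collisions before then); velocities: v0=1 v1=2; positions = 17 18

Answer: 17 18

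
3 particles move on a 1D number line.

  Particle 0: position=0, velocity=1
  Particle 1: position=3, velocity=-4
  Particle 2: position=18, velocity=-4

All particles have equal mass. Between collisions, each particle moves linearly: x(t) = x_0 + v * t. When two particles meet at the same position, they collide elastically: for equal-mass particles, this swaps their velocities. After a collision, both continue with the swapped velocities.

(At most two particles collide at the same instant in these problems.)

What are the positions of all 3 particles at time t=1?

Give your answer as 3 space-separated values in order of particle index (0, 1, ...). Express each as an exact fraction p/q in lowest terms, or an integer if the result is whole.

Answer: -1 1 14

Derivation:
Collision at t=3/5: particles 0 and 1 swap velocities; positions: p0=3/5 p1=3/5 p2=78/5; velocities now: v0=-4 v1=1 v2=-4
Advance to t=1 (no further collisions before then); velocities: v0=-4 v1=1 v2=-4; positions = -1 1 14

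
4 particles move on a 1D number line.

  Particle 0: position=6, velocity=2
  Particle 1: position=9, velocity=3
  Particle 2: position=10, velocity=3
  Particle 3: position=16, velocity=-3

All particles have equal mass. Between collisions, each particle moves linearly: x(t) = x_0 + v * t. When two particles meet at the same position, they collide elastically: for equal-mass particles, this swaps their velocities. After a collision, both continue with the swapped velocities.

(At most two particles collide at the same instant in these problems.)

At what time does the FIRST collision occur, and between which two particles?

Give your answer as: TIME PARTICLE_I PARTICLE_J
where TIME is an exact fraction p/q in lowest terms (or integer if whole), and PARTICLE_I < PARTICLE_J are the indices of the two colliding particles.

Answer: 1 2 3

Derivation:
Pair (0,1): pos 6,9 vel 2,3 -> not approaching (rel speed -1 <= 0)
Pair (1,2): pos 9,10 vel 3,3 -> not approaching (rel speed 0 <= 0)
Pair (2,3): pos 10,16 vel 3,-3 -> gap=6, closing at 6/unit, collide at t=1
Earliest collision: t=1 between 2 and 3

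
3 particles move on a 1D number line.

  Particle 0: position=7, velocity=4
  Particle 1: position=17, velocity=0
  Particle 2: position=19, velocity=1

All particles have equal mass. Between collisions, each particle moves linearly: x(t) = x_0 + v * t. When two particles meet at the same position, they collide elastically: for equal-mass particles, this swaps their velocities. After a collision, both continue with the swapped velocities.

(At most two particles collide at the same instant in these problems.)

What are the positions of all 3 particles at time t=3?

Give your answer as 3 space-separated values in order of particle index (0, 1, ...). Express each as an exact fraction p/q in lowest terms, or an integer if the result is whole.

Collision at t=5/2: particles 0 and 1 swap velocities; positions: p0=17 p1=17 p2=43/2; velocities now: v0=0 v1=4 v2=1
Advance to t=3 (no further collisions before then); velocities: v0=0 v1=4 v2=1; positions = 17 19 22

Answer: 17 19 22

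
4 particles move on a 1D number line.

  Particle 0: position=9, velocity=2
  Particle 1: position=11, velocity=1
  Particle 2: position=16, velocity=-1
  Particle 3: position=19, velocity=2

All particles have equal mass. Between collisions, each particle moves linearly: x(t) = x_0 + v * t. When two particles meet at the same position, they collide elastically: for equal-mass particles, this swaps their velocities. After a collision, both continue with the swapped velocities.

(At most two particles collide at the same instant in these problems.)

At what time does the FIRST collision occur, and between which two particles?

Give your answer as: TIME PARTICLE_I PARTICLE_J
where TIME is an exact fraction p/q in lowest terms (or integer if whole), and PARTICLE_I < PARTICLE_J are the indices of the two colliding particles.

Answer: 2 0 1

Derivation:
Pair (0,1): pos 9,11 vel 2,1 -> gap=2, closing at 1/unit, collide at t=2
Pair (1,2): pos 11,16 vel 1,-1 -> gap=5, closing at 2/unit, collide at t=5/2
Pair (2,3): pos 16,19 vel -1,2 -> not approaching (rel speed -3 <= 0)
Earliest collision: t=2 between 0 and 1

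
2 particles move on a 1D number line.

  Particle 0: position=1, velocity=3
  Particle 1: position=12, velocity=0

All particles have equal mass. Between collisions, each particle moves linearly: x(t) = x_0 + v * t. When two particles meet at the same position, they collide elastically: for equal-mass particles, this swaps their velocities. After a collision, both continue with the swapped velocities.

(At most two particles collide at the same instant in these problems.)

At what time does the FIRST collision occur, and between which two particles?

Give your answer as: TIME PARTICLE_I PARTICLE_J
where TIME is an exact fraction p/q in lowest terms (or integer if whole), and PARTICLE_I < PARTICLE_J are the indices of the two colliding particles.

Pair (0,1): pos 1,12 vel 3,0 -> gap=11, closing at 3/unit, collide at t=11/3
Earliest collision: t=11/3 between 0 and 1

Answer: 11/3 0 1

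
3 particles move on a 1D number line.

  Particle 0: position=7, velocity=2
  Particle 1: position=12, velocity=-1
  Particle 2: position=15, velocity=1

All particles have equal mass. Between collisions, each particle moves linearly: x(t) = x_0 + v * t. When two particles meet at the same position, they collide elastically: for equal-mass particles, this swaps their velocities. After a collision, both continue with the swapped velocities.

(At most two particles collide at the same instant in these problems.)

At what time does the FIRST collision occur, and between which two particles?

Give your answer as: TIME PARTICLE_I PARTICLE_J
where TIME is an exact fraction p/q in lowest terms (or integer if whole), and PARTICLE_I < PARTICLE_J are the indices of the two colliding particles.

Pair (0,1): pos 7,12 vel 2,-1 -> gap=5, closing at 3/unit, collide at t=5/3
Pair (1,2): pos 12,15 vel -1,1 -> not approaching (rel speed -2 <= 0)
Earliest collision: t=5/3 between 0 and 1

Answer: 5/3 0 1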